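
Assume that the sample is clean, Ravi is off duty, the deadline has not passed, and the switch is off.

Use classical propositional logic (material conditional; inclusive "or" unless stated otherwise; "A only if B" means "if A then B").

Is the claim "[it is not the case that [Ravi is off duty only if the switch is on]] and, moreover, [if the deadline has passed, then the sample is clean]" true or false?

The statement is true.

Let K = "Ravi is on call" (F), W = "the switch is on" (F), M = "the deadline has passed" (F), V = "the sample is contaminated" (F).
This is ¬(¬K → W) ∧ (M → ¬V).

¬K = ¬F = T
¬K → W = T → F = F
¬(¬K → W) = ¬F = T
¬V = ¬F = T
M → ¬V = F → T = T
¬(¬K → W) ∧ (M → ¬V) = T ∧ T = T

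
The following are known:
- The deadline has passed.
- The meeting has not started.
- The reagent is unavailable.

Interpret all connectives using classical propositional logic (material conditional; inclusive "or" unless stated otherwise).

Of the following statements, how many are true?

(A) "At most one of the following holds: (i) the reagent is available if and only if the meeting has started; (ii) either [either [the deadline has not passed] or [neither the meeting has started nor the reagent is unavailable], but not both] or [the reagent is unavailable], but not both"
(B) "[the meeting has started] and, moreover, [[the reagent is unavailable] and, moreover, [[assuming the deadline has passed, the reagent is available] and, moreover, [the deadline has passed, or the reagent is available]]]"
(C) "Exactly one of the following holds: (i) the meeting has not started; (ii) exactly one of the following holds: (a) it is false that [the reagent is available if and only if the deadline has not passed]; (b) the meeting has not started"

Let U = "the reagent is available" (F), R = "the meeting has started" (F), M = "the deadline has passed" (T).

(A): In symbols: (U ↔ R) ↑ ((¬M ⊕ (R ↓ ¬U)) ⊕ ¬U)

U ↔ R = F ↔ F = T
¬M = ¬T = F
¬U = ¬F = T
R ↓ ¬U = F ↓ T = F
¬M ⊕ (R ↓ ¬U) = F ⊕ F = F
¬U = ¬F = T
(¬M ⊕ (R ↓ ¬U)) ⊕ ¬U = F ⊕ T = T
(U ↔ R) ↑ ((¬M ⊕ (R ↓ ¬U)) ⊕ ¬U) = T ↑ T = F
Hence (A) is false.

(B): This is R ∧ (¬U ∧ ((M → U) ∧ (M ∨ U))).

¬U = ¬F = T
M → U = T → F = F
M ∨ U = T ∨ F = T
(M → U) ∧ (M ∨ U) = F ∧ T = F
¬U ∧ ((M → U) ∧ (M ∨ U)) = T ∧ F = F
R ∧ (¬U ∧ ((M → U) ∧ (M ∨ U))) = F ∧ F = F
Hence (B) is false.

(C): Formalization: ¬R ⊕ (¬(U ↔ ¬M) ⊕ ¬R)

¬R = ¬F = T
¬M = ¬T = F
U ↔ ¬M = F ↔ F = T
¬(U ↔ ¬M) = ¬T = F
¬R = ¬F = T
¬(U ↔ ¬M) ⊕ ¬R = F ⊕ T = T
¬R ⊕ (¬(U ↔ ¬M) ⊕ ¬R) = T ⊕ T = F
Hence (C) is false.

True statements: 0 (none).

0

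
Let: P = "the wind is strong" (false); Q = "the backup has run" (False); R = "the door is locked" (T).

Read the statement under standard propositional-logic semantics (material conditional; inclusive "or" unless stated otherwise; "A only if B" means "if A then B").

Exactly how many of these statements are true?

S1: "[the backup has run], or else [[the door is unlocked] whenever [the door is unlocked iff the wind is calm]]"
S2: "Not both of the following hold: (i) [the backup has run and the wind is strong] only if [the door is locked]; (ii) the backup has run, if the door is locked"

S1: In symbols: Q | ((~R <-> ~P) -> ~R)

~R = ~T = F
~P = ~F = T
~R <-> ~P = F <-> T = F
~R = ~T = F
(~R <-> ~P) -> ~R = F -> F = T
Q | ((~R <-> ~P) -> ~R) = F | T = T
Hence S1 is true.

S2: Parsed as ((Q & P) -> R) nand (R -> Q)

Q & P = F & F = F
(Q & P) -> R = F -> T = T
R -> Q = T -> F = F
((Q & P) -> R) nand (R -> Q) = T nand F = T
Thus S2 is true.

Count: 2.

2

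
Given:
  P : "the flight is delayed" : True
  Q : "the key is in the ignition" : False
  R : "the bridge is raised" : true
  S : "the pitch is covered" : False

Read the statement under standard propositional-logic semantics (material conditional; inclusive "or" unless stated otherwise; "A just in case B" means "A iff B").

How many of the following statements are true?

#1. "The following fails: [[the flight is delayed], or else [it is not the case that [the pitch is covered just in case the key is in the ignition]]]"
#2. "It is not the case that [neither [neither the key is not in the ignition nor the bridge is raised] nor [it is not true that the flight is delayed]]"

0

#1: Formalization: not (P or not (S iff Q))

S iff Q = False iff False = True
not (S iff Q) = not True = False
P or not (S iff Q) = True or False = True
not (P or not (S iff Q)) = not True = False
Thus #1 is false.

#2: Formalization: not ((not Q nor R) nor not P)

not Q = not False = True
not Q nor R = True nor True = False
not P = not True = False
(not Q nor R) nor not P = False nor False = True
not ((not Q nor R) nor not P) = not True = False
Thus #2 is false.

True statements: 0 (none).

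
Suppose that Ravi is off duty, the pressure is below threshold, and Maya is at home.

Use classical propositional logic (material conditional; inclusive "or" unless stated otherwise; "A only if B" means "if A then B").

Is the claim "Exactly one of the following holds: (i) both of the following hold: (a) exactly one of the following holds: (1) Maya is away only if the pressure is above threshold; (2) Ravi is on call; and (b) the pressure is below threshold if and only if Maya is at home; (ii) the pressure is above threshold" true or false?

true

Let R = "Maya is at home" (T), Q = "the pressure is above threshold" (F), P = "Ravi is on call" (F).
This is (((~R -> Q) xor P) & (~Q <-> R)) xor Q.

~R = ~T = F
~R -> Q = F -> F = T
(~R -> Q) xor P = T xor F = T
~Q = ~F = T
~Q <-> R = T <-> T = T
((~R -> Q) xor P) & (~Q <-> R) = T & T = T
(((~R -> Q) xor P) & (~Q <-> R)) xor Q = T xor F = T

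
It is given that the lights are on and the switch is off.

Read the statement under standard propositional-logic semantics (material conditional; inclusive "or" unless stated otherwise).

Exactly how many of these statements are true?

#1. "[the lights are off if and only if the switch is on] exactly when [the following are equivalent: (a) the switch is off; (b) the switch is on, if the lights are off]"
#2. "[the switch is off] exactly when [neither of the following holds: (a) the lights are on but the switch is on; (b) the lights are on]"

1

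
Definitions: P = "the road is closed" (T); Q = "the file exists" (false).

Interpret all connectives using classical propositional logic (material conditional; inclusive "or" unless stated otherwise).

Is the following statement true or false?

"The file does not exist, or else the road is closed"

True

This is ¬Q ∨ P.

¬Q = ¬F = T
¬Q ∨ P = T ∨ T = T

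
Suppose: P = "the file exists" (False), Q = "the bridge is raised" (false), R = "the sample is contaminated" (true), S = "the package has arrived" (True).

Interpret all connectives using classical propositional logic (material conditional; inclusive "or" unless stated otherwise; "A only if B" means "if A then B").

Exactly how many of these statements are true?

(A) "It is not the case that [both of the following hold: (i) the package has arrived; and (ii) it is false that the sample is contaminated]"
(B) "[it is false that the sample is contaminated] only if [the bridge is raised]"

(A): This is ¬(S ∧ ¬R).

¬R = ¬T = F
S ∧ ¬R = T ∧ F = F
¬(S ∧ ¬R) = ¬F = T
Thus (A) is true.

(B): Formalization: ¬R → Q

¬R = ¬T = F
¬R → Q = F → F = T
Hence (B) is true.

Count: 2.

2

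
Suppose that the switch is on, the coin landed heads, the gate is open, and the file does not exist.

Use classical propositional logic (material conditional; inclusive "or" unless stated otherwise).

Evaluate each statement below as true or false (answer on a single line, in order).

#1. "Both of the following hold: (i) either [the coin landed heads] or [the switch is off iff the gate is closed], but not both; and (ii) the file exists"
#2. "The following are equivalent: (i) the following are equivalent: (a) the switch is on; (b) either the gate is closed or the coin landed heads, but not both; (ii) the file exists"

#1 False; #2 False

Let U = "the coin landed heads" (T), S = "the switch is on" (T), P = "the gate is open" (T), K = "the file exists" (F).

#1: Parsed as (U ⊕ (¬S ↔ ¬P)) ∧ K

¬S = ¬T = F
¬P = ¬T = F
¬S ↔ ¬P = F ↔ F = T
U ⊕ (¬S ↔ ¬P) = T ⊕ T = F
(U ⊕ (¬S ↔ ¬P)) ∧ K = F ∧ F = F
Hence #1 is false.

#2: Parsed as (S ↔ (¬P ⊕ U)) ↔ K

¬P = ¬T = F
¬P ⊕ U = F ⊕ T = T
S ↔ (¬P ⊕ U) = T ↔ T = T
(S ↔ (¬P ⊕ U)) ↔ K = T ↔ F = F
Thus #2 is false.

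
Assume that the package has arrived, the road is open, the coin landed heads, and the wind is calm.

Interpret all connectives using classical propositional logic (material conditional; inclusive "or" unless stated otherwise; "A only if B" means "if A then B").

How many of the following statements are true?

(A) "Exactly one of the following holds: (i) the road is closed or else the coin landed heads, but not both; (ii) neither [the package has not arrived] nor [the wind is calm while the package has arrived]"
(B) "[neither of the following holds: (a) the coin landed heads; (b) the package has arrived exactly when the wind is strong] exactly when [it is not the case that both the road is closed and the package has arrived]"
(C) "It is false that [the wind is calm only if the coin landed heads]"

1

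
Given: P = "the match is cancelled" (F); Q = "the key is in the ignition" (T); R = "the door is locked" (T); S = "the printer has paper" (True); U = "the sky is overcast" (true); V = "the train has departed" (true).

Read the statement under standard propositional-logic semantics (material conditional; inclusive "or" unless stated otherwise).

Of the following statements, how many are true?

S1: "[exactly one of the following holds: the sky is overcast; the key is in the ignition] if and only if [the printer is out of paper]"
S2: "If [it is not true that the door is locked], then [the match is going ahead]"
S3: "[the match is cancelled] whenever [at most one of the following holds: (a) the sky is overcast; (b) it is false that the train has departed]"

S1: Formalization: (U ⊕ Q) ↔ ¬S

U ⊕ Q = T ⊕ T = F
¬S = ¬T = F
(U ⊕ Q) ↔ ¬S = F ↔ F = T
Hence S1 is true.

S2: Formalization: ¬R → ¬P

¬R = ¬T = F
¬P = ¬F = T
¬R → ¬P = F → T = T
Thus S2 is true.

S3: Formalization: (U ↑ ¬V) → P

¬V = ¬T = F
U ↑ ¬V = T ↑ F = T
(U ↑ ¬V) → P = T → F = F
So S3 is false.

True statements: 2 (S1, S2).

2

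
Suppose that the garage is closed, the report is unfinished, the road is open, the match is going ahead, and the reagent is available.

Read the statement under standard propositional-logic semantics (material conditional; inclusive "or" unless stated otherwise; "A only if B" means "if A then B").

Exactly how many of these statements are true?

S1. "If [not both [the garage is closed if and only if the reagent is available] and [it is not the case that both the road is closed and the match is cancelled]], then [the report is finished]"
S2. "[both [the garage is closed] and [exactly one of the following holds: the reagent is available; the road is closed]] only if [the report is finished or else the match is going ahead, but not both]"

2

Let L = "the garage is closed" (T), Q = "the reagent is available" (T), W = "the road is closed" (F), D = "the match is cancelled" (F), H = "the report is finished" (F).

S1: In symbols: ((L ↔ Q) ↑ (W ↑ D)) → H

L ↔ Q = T ↔ T = T
W ↑ D = F ↑ F = T
(L ↔ Q) ↑ (W ↑ D) = T ↑ T = F
((L ↔ Q) ↑ (W ↑ D)) → H = F → F = T
So S1 is true.

S2: In symbols: (L ∧ (Q ⊕ W)) → (H ⊕ ¬D)

Q ⊕ W = T ⊕ F = T
L ∧ (Q ⊕ W) = T ∧ T = T
¬D = ¬F = T
H ⊕ ¬D = F ⊕ T = T
(L ∧ (Q ⊕ W)) → (H ⊕ ¬D) = T → T = T
Hence S2 is true.

True statements: 2 (S1, S2).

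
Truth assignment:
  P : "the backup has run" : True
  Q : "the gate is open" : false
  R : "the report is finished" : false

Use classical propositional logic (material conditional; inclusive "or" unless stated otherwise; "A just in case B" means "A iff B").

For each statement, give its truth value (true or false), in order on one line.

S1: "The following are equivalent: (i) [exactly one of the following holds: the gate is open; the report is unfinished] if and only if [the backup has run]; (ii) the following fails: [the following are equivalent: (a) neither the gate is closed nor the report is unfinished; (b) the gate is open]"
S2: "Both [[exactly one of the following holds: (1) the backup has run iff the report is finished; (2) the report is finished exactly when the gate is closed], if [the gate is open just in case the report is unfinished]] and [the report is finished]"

S1: In symbols: ((Q xor not R) iff P) iff not ((not Q nor not R) iff Q)

not R = not False = True
Q xor not R = False xor True = True
(Q xor not R) iff P = True iff True = True
not Q = not False = True
not R = not False = True
not Q nor not R = True nor True = False
(not Q nor not R) iff Q = False iff False = True
not ((not Q nor not R) iff Q) = not True = False
((Q xor not R) iff P) iff not ((not Q nor not R) iff Q) = True iff False = False
Thus S1 is false.

S2: Parsed as ((Q iff not R) -> ((P iff R) xor (R iff not Q))) and R

not R = not False = True
Q iff not R = False iff True = False
P iff R = True iff False = False
not Q = not False = True
R iff not Q = False iff True = False
(P iff R) xor (R iff not Q) = False xor False = False
(Q iff not R) -> ((P iff R) xor (R iff not Q)) = False -> False = True
((Q iff not R) -> ((P iff R) xor (R iff not Q))) and R = True and False = False
Hence S2 is false.

S1 F / S2 F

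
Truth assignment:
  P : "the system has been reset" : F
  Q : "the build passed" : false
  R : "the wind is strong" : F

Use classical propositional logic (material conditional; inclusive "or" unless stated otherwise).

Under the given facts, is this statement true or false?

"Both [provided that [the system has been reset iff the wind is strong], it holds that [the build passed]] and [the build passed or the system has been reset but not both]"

False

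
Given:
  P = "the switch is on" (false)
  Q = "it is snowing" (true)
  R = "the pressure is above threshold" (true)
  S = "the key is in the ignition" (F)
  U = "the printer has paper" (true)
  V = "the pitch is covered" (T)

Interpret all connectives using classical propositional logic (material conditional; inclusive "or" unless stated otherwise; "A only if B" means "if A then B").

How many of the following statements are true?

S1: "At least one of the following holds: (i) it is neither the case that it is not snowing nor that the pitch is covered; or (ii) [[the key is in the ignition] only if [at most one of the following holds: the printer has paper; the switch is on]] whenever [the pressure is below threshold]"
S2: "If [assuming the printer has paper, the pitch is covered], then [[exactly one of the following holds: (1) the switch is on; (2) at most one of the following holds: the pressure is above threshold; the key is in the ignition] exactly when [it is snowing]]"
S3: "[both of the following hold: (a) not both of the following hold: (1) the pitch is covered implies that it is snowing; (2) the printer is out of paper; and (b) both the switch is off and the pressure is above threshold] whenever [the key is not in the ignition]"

S1: In symbols: (¬Q ↓ V) ∨ (¬R → (S → (U ↑ P)))

¬Q = ¬T = F
¬Q ↓ V = F ↓ T = F
¬R = ¬T = F
U ↑ P = T ↑ F = T
S → (U ↑ P) = F → T = T
¬R → (S → (U ↑ P)) = F → T = T
(¬Q ↓ V) ∨ (¬R → (S → (U ↑ P))) = F ∨ T = T
So S1 is true.

S2: Formalization: (U → V) → ((P ⊕ (R ↑ S)) ↔ Q)

U → V = T → T = T
R ↑ S = T ↑ F = T
P ⊕ (R ↑ S) = F ⊕ T = T
(P ⊕ (R ↑ S)) ↔ Q = T ↔ T = T
(U → V) → ((P ⊕ (R ↑ S)) ↔ Q) = T → T = T
Thus S2 is true.

S3: Formalization: ¬S → (((V → Q) ↑ ¬U) ∧ (¬P ∧ R))

¬S = ¬F = T
V → Q = T → T = T
¬U = ¬T = F
(V → Q) ↑ ¬U = T ↑ F = T
¬P = ¬F = T
¬P ∧ R = T ∧ T = T
((V → Q) ↑ ¬U) ∧ (¬P ∧ R) = T ∧ T = T
¬S → (((V → Q) ↑ ¬U) ∧ (¬P ∧ R)) = T → T = T
Thus S3 is true.

Count: 3.

3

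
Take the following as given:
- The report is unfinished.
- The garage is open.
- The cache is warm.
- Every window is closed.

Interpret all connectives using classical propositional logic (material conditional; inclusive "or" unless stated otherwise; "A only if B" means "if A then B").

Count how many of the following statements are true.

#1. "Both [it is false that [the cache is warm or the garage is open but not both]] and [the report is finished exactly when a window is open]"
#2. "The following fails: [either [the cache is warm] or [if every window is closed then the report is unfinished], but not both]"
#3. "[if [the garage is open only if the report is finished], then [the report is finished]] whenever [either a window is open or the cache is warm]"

3

Let R = "the cache is warm" (T), Q = "the garage is closed" (F), P = "the report is finished" (F), S = "a window is open" (F).

#1: This is ~(R xor ~Q) & (P <-> S).

~Q = ~F = T
R xor ~Q = T xor T = F
~(R xor ~Q) = ~F = T
P <-> S = F <-> F = T
~(R xor ~Q) & (P <-> S) = T & T = T
Thus #1 is true.

#2: This is ~(R xor (~S -> ~P)).

~S = ~F = T
~P = ~F = T
~S -> ~P = T -> T = T
R xor (~S -> ~P) = T xor T = F
~(R xor (~S -> ~P)) = ~F = T
Hence #2 is true.

#3: In symbols: (S | R) -> ((~Q -> P) -> P)

S | R = F | T = T
~Q = ~F = T
~Q -> P = T -> F = F
(~Q -> P) -> P = F -> F = T
(S | R) -> ((~Q -> P) -> P) = T -> T = T
So #3 is true.

Count: 3.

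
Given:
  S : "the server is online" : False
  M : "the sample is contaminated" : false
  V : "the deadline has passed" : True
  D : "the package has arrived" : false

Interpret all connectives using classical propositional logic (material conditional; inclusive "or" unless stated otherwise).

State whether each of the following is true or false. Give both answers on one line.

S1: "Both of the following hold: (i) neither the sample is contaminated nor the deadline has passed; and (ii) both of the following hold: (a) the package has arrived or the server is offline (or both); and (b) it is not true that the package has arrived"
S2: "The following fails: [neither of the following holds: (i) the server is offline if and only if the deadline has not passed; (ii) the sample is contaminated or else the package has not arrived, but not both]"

S1 False, S2 True

S1: Parsed as (M nor V) and ((D or not S) and not D)

M nor V = False nor True = False
not S = not False = True
D or not S = False or True = True
not D = not False = True
(D or not S) and not D = True and True = True
(M nor V) and ((D or not S) and not D) = False and True = False
So S1 is false.

S2: Parsed as not ((not S iff not V) nor (M xor not D))

not S = not False = True
not V = not True = False
not S iff not V = True iff False = False
not D = not False = True
M xor not D = False xor True = True
(not S iff not V) nor (M xor not D) = False nor True = False
not ((not S iff not V) nor (M xor not D)) = not False = True
Thus S2 is true.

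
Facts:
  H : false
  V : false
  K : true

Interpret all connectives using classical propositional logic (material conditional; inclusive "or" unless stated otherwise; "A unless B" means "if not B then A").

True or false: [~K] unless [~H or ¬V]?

True

Parsed as ¬K ∨ (¬H ∨ ¬V)

¬K = ¬T = F
¬H = ¬F = T
¬V = ¬F = T
¬H ∨ ¬V = T ∨ T = T
¬K ∨ (¬H ∨ ¬V) = F ∨ T = T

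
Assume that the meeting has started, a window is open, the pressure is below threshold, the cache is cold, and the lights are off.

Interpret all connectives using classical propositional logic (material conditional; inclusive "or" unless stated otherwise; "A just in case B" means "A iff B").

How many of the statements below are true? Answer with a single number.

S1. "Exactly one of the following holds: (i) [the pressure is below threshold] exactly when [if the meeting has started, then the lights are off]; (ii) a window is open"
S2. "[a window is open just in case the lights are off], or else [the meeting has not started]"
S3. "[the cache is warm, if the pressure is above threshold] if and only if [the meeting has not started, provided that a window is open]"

1

Let R = "the pressure is above threshold" (False), P = "the meeting has started" (True), U = "the lights are on" (False), Q = "a window is open" (True), S = "the cache is warm" (False).

S1: Formalization: (not R iff (P -> not U)) xor Q

not R = not False = True
not U = not False = True
P -> not U = True -> True = True
not R iff (P -> not U) = True iff True = True
(not R iff (P -> not U)) xor Q = True xor True = False
So S1 is false.

S2: Formalization: (Q iff not U) or not P

not U = not False = True
Q iff not U = True iff True = True
not P = not True = False
(Q iff not U) or not P = True or False = True
So S2 is true.

S3: Parsed as (R -> S) iff (Q -> not P)

R -> S = False -> False = True
not P = not True = False
Q -> not P = True -> False = False
(R -> S) iff (Q -> not P) = True iff False = False
Hence S3 is false.

1 of the 3 statements is true (S2).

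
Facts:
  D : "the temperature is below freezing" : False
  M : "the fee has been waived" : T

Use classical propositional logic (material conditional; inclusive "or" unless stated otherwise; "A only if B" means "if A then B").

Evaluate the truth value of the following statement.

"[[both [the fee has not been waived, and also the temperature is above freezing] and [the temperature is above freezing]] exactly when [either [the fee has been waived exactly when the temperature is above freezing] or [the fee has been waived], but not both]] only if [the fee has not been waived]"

Values: M=T, D=F.
Formalization: (((~M & ~D) & ~D) <-> ((M <-> ~D) xor M)) -> ~M

~M = ~T = F
~D = ~F = T
~M & ~D = F & T = F
~D = ~F = T
(~M & ~D) & ~D = F & T = F
~D = ~F = T
M <-> ~D = T <-> T = T
(M <-> ~D) xor M = T xor T = F
((~M & ~D) & ~D) <-> ((M <-> ~D) xor M) = F <-> F = T
~M = ~T = F
(((~M & ~D) & ~D) <-> ((M <-> ~D) xor M)) -> ~M = T -> F = F

false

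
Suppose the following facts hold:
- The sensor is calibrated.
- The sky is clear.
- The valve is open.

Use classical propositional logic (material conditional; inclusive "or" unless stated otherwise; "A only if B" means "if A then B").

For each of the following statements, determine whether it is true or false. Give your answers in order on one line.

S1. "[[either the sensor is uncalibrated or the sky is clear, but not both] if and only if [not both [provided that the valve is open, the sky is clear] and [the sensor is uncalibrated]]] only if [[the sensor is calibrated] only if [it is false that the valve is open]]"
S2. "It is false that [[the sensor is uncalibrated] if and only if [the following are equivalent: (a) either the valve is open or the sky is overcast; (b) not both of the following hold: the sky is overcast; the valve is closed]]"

Let S = "the sensor is calibrated" (True), V = "the sky is overcast" (False), H = "the valve is open" (True).

S1: Parsed as ((not S xor not V) iff ((H -> not V) nand not S)) -> (S -> not H)

not S = not True = False
not V = not False = True
not S xor not V = False xor True = True
not V = not False = True
H -> not V = True -> True = True
not S = not True = False
(H -> not V) nand not S = True nand False = True
(not S xor not V) iff ((H -> not V) nand not S) = True iff True = True
not H = not True = False
S -> not H = True -> False = False
((not S xor not V) iff ((H -> not V) nand not S)) -> (S -> not H) = True -> False = False
Thus S1 is false.

S2: This is not (not S iff ((H or V) iff (V nand not H))).

not S = not True = False
H or V = True or False = True
not H = not True = False
V nand not H = False nand False = True
(H or V) iff (V nand not H) = True iff True = True
not S iff ((H or V) iff (V nand not H)) = False iff True = False
not (not S iff ((H or V) iff (V nand not H))) = not False = True
So S2 is true.

S1 false; S2 true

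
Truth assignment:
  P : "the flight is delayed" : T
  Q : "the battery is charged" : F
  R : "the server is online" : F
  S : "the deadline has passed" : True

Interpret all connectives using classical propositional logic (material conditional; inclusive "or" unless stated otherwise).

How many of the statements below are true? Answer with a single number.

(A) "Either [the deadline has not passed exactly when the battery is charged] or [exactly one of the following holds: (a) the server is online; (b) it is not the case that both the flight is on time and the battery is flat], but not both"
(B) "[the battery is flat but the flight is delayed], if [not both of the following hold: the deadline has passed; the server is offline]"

1

(A): Parsed as (~S <-> Q) xor (R xor (~P nand ~Q))

~S = ~T = F
~S <-> Q = F <-> F = T
~P = ~T = F
~Q = ~F = T
~P nand ~Q = F nand T = T
R xor (~P nand ~Q) = F xor T = T
(~S <-> Q) xor (R xor (~P nand ~Q)) = T xor T = F
So (A) is false.

(B): In symbols: (S nand ~R) -> (~Q & P)

~R = ~F = T
S nand ~R = T nand T = F
~Q = ~F = T
~Q & P = T & T = T
(S nand ~R) -> (~Q & P) = F -> T = T
Hence (B) is true.

True statements: 1.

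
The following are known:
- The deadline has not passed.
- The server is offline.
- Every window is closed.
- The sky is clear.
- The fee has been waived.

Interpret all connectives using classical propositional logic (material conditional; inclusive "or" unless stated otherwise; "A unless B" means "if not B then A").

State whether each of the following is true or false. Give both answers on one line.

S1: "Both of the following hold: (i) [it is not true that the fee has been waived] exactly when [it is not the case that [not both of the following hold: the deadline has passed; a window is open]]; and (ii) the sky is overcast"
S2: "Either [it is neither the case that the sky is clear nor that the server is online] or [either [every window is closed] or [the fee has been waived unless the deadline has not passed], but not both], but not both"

Let U = "the fee has been waived" (True), P = "the deadline has passed" (False), R = "a window is open" (False), S = "the sky is overcast" (False), Q = "the server is online" (False).

S1: In symbols: (not U iff not (P nand R)) and S

not U = not True = False
P nand R = False nand False = True
not (P nand R) = not True = False
not U iff not (P nand R) = False iff False = True
(not U iff not (P nand R)) and S = True and False = False
Hence S1 is false.

S2: Formalization: (not S nor Q) xor (not R xor (U or not P))

not S = not False = True
not S nor Q = True nor False = False
not R = not False = True
not P = not False = True
U or not P = True or True = True
not R xor (U or not P) = True xor True = False
(not S nor Q) xor (not R xor (U or not P)) = False xor False = False
Thus S2 is false.

S1 F, S2 F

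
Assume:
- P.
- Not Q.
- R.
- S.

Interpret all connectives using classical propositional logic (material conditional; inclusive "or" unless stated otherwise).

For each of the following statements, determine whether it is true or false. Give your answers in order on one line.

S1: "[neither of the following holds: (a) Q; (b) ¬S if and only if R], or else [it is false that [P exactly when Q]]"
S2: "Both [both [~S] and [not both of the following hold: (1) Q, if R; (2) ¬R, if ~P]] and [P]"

S1 true / S2 false

S1: Formalization: (Q nor (~S <-> R)) | ~(P <-> Q)

~S = ~T = F
~S <-> R = F <-> T = F
Q nor (~S <-> R) = F nor F = T
P <-> Q = T <-> F = F
~(P <-> Q) = ~F = T
(Q nor (~S <-> R)) | ~(P <-> Q) = T | T = T
Hence S1 is true.

S2: In symbols: (~S & ((R -> Q) nand (~P -> ~R))) & P

~S = ~T = F
R -> Q = T -> F = F
~P = ~T = F
~R = ~T = F
~P -> ~R = F -> F = T
(R -> Q) nand (~P -> ~R) = F nand T = T
~S & ((R -> Q) nand (~P -> ~R)) = F & T = F
(~S & ((R -> Q) nand (~P -> ~R))) & P = F & T = F
Thus S2 is false.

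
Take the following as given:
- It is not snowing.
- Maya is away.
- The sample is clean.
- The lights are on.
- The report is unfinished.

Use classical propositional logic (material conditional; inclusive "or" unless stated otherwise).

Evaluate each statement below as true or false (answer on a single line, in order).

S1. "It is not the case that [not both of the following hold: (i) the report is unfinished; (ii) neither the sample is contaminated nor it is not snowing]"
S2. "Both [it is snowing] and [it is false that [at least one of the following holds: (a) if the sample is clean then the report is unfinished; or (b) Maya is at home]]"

S1 false / S2 false

Let U = "the report is finished" (False), R = "the sample is contaminated" (False), P = "it is snowing" (False), Q = "Maya is at home" (False).

S1: In symbols: not (not U nand (R nor not P))

not U = not False = True
not P = not False = True
R nor not P = False nor True = False
not U nand (R nor not P) = True nand False = True
not (not U nand (R nor not P)) = not True = False
So S1 is false.

S2: This is P and not ((not R -> not U) or Q).

not R = not False = True
not U = not False = True
not R -> not U = True -> True = True
(not R -> not U) or Q = True or False = True
not ((not R -> not U) or Q) = not True = False
P and not ((not R -> not U) or Q) = False and False = False
Thus S2 is false.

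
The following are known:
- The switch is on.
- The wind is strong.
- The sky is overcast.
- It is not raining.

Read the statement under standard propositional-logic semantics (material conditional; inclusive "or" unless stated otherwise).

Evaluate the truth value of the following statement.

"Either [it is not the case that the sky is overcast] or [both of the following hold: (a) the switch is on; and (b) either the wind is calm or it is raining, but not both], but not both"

The statement is false.

Let R = "the sky is overcast" (T), P = "the switch is on" (T), Q = "the wind is strong" (T), S = "it is raining" (F).
Formalization: ~R xor (P & (~Q xor S))

~R = ~T = F
~Q = ~T = F
~Q xor S = F xor F = F
P & (~Q xor S) = T & F = F
~R xor (P & (~Q xor S)) = F xor F = F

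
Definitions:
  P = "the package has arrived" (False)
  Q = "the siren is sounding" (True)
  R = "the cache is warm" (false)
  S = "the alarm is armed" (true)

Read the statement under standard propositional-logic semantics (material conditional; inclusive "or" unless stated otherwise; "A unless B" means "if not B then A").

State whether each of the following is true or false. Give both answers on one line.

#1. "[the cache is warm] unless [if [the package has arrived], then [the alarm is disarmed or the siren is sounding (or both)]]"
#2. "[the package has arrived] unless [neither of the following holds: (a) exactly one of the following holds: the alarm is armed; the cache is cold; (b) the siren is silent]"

#1 True / #2 True

#1: Parsed as R | (P -> (~S | Q))

~S = ~T = F
~S | Q = F | T = T
P -> (~S | Q) = F -> T = T
R | (P -> (~S | Q)) = F | T = T
Hence #1 is true.

#2: Formalization: P | ((S xor ~R) nor ~Q)

~R = ~F = T
S xor ~R = T xor T = F
~Q = ~T = F
(S xor ~R) nor ~Q = F nor F = T
P | ((S xor ~R) nor ~Q) = F | T = T
Hence #2 is true.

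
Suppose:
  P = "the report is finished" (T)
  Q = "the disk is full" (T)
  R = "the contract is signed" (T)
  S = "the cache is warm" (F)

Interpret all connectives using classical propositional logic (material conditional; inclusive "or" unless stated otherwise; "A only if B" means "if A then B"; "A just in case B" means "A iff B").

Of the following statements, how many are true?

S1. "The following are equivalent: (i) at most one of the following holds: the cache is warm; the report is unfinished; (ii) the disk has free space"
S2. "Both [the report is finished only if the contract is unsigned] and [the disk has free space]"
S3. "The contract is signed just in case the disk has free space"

0

S1: Formalization: (S nand not P) iff not Q

not P = not True = False
S nand not P = False nand False = True
not Q = not True = False
(S nand not P) iff not Q = True iff False = False
Thus S1 is false.

S2: Parsed as (P -> not R) and not Q

not R = not True = False
P -> not R = True -> False = False
not Q = not True = False
(P -> not R) and not Q = False and False = False
So S2 is false.

S3: Formalization: R iff not Q

not Q = not True = False
R iff not Q = True iff False = False
Hence S3 is false.

True statements: 0 (none).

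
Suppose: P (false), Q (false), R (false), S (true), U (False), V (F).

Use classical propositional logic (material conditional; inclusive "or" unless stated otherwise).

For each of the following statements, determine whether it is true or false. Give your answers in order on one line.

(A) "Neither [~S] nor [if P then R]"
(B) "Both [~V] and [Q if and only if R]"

(A) false, (B) true

(A): In symbols: not S nor (P -> R)

not S = not True = False
P -> R = False -> False = True
not S nor (P -> R) = False nor True = False
Hence (A) is false.

(B): Formalization: not V and (Q iff R)

not V = not False = True
Q iff R = False iff False = True
not V and (Q iff R) = True and True = True
Thus (B) is true.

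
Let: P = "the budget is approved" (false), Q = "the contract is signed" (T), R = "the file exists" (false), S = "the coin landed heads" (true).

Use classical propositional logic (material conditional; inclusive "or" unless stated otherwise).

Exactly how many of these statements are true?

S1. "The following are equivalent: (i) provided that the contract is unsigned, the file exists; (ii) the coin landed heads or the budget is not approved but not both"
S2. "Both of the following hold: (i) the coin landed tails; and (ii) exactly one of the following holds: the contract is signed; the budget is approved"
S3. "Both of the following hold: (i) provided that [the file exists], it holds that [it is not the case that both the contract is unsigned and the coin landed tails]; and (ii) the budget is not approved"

S1: Parsed as (~Q -> R) <-> (S xor ~P)

~Q = ~T = F
~Q -> R = F -> F = T
~P = ~F = T
S xor ~P = T xor T = F
(~Q -> R) <-> (S xor ~P) = T <-> F = F
So S1 is false.

S2: Parsed as ~S & (Q xor P)

~S = ~T = F
Q xor P = T xor F = T
~S & (Q xor P) = F & T = F
So S2 is false.

S3: Parsed as (R -> (~Q nand ~S)) & ~P

~Q = ~T = F
~S = ~T = F
~Q nand ~S = F nand F = T
R -> (~Q nand ~S) = F -> T = T
~P = ~F = T
(R -> (~Q nand ~S)) & ~P = T & T = T
So S3 is true.

Count: 1.

1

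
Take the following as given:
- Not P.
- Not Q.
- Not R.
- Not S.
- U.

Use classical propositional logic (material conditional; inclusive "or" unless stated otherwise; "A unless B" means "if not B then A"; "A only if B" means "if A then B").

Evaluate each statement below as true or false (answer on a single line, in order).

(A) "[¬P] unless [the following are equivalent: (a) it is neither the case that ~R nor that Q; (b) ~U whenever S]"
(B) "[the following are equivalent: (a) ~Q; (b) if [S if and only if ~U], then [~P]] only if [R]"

(A) true / (B) false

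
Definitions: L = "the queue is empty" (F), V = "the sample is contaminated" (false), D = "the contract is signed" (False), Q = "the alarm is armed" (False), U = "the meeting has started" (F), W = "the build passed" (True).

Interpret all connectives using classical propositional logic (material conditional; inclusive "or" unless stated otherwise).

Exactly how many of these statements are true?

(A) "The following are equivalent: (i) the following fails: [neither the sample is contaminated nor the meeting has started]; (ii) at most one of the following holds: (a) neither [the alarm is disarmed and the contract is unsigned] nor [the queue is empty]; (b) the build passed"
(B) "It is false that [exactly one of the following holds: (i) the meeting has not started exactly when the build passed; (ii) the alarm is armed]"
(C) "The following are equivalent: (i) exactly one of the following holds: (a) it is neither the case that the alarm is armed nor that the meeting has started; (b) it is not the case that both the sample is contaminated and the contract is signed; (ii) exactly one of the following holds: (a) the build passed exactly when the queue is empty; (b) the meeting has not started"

0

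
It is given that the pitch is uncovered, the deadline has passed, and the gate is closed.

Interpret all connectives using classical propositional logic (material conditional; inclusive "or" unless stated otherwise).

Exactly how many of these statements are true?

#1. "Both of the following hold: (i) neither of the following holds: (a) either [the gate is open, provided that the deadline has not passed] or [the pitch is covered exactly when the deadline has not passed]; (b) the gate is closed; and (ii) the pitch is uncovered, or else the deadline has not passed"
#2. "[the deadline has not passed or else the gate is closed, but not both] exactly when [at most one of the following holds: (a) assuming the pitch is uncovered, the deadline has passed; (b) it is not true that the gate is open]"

0

Let Q = "the deadline has passed" (T), R = "the gate is open" (F), P = "the pitch is covered" (F).

#1: Formalization: (((~Q -> R) | (P <-> ~Q)) nor ~R) & (~P | ~Q)

~Q = ~T = F
~Q -> R = F -> F = T
~Q = ~T = F
P <-> ~Q = F <-> F = T
(~Q -> R) | (P <-> ~Q) = T | T = T
~R = ~F = T
((~Q -> R) | (P <-> ~Q)) nor ~R = T nor T = F
~P = ~F = T
~Q = ~T = F
~P | ~Q = T | F = T
(((~Q -> R) | (P <-> ~Q)) nor ~R) & (~P | ~Q) = F & T = F
Hence #1 is false.

#2: Parsed as (~Q xor ~R) <-> ((~P -> Q) nand ~R)

~Q = ~T = F
~R = ~F = T
~Q xor ~R = F xor T = T
~P = ~F = T
~P -> Q = T -> T = T
~R = ~F = T
(~P -> Q) nand ~R = T nand T = F
(~Q xor ~R) <-> ((~P -> Q) nand ~R) = T <-> F = F
So #2 is false.

Count: 0.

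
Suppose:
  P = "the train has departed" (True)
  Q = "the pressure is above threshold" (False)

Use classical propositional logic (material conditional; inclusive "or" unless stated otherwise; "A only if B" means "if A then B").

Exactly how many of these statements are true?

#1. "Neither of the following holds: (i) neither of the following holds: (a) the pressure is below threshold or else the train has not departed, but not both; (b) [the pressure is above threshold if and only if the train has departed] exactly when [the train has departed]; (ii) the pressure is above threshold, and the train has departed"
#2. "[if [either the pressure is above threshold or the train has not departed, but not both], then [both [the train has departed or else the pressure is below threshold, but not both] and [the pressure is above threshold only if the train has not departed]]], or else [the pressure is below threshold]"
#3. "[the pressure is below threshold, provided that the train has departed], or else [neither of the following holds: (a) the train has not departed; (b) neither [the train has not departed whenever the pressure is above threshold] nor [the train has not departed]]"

#1: Parsed as ((~Q xor ~P) nor ((Q <-> P) <-> P)) nor (Q & P)

~Q = ~F = T
~P = ~T = F
~Q xor ~P = T xor F = T
Q <-> P = F <-> T = F
(Q <-> P) <-> P = F <-> T = F
(~Q xor ~P) nor ((Q <-> P) <-> P) = T nor F = F
Q & P = F & T = F
((~Q xor ~P) nor ((Q <-> P) <-> P)) nor (Q & P) = F nor F = T
Thus #1 is true.

#2: Parsed as ((Q xor ~P) -> ((P xor ~Q) & (Q -> ~P))) | ~Q

~P = ~T = F
Q xor ~P = F xor F = F
~Q = ~F = T
P xor ~Q = T xor T = F
~P = ~T = F
Q -> ~P = F -> F = T
(P xor ~Q) & (Q -> ~P) = F & T = F
(Q xor ~P) -> ((P xor ~Q) & (Q -> ~P)) = F -> F = T
~Q = ~F = T
((Q xor ~P) -> ((P xor ~Q) & (Q -> ~P))) | ~Q = T | T = T
Thus #2 is true.

#3: This is (P -> ~Q) | (~P nor ((Q -> ~P) nor ~P)).

~Q = ~F = T
P -> ~Q = T -> T = T
~P = ~T = F
~P = ~T = F
Q -> ~P = F -> F = T
~P = ~T = F
(Q -> ~P) nor ~P = T nor F = F
~P nor ((Q -> ~P) nor ~P) = F nor F = T
(P -> ~Q) | (~P nor ((Q -> ~P) nor ~P)) = T | T = T
So #3 is true.

True statements: 3 (#1, #2, #3).

3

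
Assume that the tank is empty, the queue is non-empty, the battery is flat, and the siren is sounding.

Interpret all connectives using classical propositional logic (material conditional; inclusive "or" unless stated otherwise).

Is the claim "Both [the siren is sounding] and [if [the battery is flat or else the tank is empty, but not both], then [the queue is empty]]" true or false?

True.

Let D = "the siren is sounding" (True), U = "the battery is charged" (False), W = "the tank is full" (False), S = "the queue is empty" (False).
Formalization: D and ((not U xor not W) -> S)

not U = not False = True
not W = not False = True
not U xor not W = True xor True = False
(not U xor not W) -> S = False -> False = True
D and ((not U xor not W) -> S) = True and True = True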